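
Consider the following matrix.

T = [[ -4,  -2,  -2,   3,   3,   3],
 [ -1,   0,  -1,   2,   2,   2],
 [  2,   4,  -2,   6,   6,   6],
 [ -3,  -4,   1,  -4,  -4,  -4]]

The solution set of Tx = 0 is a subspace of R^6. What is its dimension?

4

Row reduce to echelon form.
R2 ← R2 − (1/4)·R1: [0, 1/2, -1/2, 5/4, 5/4, 5/4]
R3 ← R3 + (1/2)·R1: [0, 3, -3, 15/2, 15/2, 15/2]
R4 ← R4 − (3/4)·R1: [0, -5/2, 5/2, -25/4, -25/4, -25/4]
R3 ← R3 − (6)·R2: [0, 0, 0, 0, 0, 0]
R4 ← R4 + (5)·R2: [0, 0, 0, 0, 0, 0]
2 nonzero rows, so rank(T) = 2.
T has 6 columns; by rank–nullity, nullity = 6 − 2 = 4.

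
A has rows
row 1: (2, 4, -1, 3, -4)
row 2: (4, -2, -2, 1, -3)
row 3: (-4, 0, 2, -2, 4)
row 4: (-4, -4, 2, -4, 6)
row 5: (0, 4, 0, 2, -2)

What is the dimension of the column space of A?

Row reduce to echelon form.
R2 ← R2 − (2)·R1: [0, -10, 0, -5, 5]
R3 ← R3 + (2)·R1: [0, 8, 0, 4, -4]
R4 ← R4 + (2)·R1: [0, 4, 0, 2, -2]
R3 ← R3 + (4/5)·R2: [0, 0, 0, 0, 0]
R4 ← R4 + (2/5)·R2: [0, 0, 0, 0, 0]
R5 ← R5 + (2/5)·R2: [0, 0, 0, 0, 0]
Echelon form has 2 nonzero rows, so rank(A) = 2.
The column space has dimension equal to the rank: 2.

2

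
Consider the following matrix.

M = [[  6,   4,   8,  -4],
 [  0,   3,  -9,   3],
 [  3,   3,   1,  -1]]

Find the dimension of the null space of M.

Row reduce to echelon form.
R3 ← R3 − (1/2)·R1: [0, 1, -3, 1]
R3 ← R3 − (1/3)·R2: [0, 0, 0, 0]
2 nonzero rows, so rank(M) = 2.
M has 4 columns; by rank–nullity, nullity = 4 − 2 = 2.

2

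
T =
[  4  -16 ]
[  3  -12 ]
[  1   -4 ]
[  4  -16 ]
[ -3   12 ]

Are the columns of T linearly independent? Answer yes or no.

Row reduce T to echelon form.
R2 ← R2 − (3/4)·R1: [0, 0]
R3 ← R3 − (1/4)·R1: [0, 0]
R4 ← R4 − R1: [0, 0]
R5 ← R5 + (3/4)·R1: [0, 0]
1 pivot among 2 columns.
Only 1 < 2 pivot columns, so the columns are linearly dependent.

no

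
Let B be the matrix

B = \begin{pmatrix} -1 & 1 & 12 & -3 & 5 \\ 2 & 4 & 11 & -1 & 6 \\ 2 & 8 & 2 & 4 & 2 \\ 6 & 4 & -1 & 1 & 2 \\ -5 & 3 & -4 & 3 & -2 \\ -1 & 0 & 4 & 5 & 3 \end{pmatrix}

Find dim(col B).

5

Row reduce to echelon form.
R2 ← R2 + (2)·R1: [0, 6, 35, -7, 16]
R3 ← R3 + (2)·R1: [0, 10, 26, -2, 12]
R4 ← R4 + (6)·R1: [0, 10, 71, -17, 32]
R5 ← R5 − (5)·R1: [0, -2, -64, 18, -27]
R6 ← R6 − R1: [0, -1, -8, 8, -2]
R3 ← R3 − (5/3)·R2: [0, 0, -97/3, 29/3, -44/3]
R4 ← R4 − (5/3)·R2: [0, 0, 38/3, -16/3, 16/3]
R5 ← R5 + (1/3)·R2: [0, 0, -157/3, 47/3, -65/3]
R6 ← R6 + (1/6)·R2: [0, 0, -13/6, 41/6, 2/3]
R4 ← R4 + (38/97)·R3: [0, 0, 0, -150/97, -40/97]
R5 ← R5 − (157/97)·R3: [0, 0, 0, 2/97, 201/97]
R6 ← R6 − (13/194)·R3: [0, 0, 0, 600/97, 160/97]
R5 ← R5 + (1/75)·R4: [0, 0, 0, 0, 31/15]
R6 ← R6 + (4)·R4: [0, 0, 0, 0, 0]
Echelon form has 5 nonzero rows, so rank(B) = 5.
The column space has dimension equal to the rank: 5.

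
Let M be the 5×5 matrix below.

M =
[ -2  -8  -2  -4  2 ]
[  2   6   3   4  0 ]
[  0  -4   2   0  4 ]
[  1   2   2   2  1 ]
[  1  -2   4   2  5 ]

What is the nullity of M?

Row reduce to echelon form.
R2 ← R2 + R1: [0, -2, 1, 0, 2]
R4 ← R4 + (1/2)·R1: [0, -2, 1, 0, 2]
R5 ← R5 + (1/2)·R1: [0, -6, 3, 0, 6]
R3 ← R3 − (2)·R2: [0, 0, 0, 0, 0]
R4 ← R4 − R2: [0, 0, 0, 0, 0]
R5 ← R5 − (3)·R2: [0, 0, 0, 0, 0]
2 nonzero rows, so rank(M) = 2.
M has 5 columns; by rank–nullity, nullity = 5 − 2 = 3.

3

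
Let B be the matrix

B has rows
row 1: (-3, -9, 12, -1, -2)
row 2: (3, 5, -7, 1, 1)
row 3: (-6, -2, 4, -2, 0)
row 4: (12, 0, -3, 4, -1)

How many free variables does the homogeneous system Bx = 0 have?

Row reduce to echelon form.
R2 ← R2 + R1: [0, -4, 5, 0, -1]
R3 ← R3 − (2)·R1: [0, 16, -20, 0, 4]
R4 ← R4 + (4)·R1: [0, -36, 45, 0, -9]
R3 ← R3 + (4)·R2: [0, 0, 0, 0, 0]
R4 ← R4 − (9)·R2: [0, 0, 0, 0, 0]
2 nonzero rows, so rank(B) = 2.
B has 5 columns; by rank–nullity, nullity = 5 − 2 = 3.

3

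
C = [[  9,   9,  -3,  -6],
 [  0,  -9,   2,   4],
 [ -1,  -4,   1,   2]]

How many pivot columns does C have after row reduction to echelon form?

Row reduce to echelon form.
R3 ← R3 + (1/9)·R1: [0, -3, 2/3, 4/3]
R3 ← R3 − (1/3)·R2: [0, 0, 0, 0]
Echelon form has 2 nonzero rows, so rank(C) = 2.
Each nonzero row contributes one pivot column: 2 pivot columns.

2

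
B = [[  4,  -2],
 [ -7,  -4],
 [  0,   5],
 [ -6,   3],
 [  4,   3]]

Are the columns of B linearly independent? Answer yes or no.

yes

Row reduce B to echelon form.
R2 ← R2 + (7/4)·R1: [0, -15/2]
R4 ← R4 + (3/2)·R1: [0, 0]
R5 ← R5 − R1: [0, 5]
R3 ← R3 + (2/3)·R2: [0, 0]
R5 ← R5 + (2/3)·R2: [0, 0]
2 pivots among 2 columns.
Every column is a pivot column, so the columns are linearly independent.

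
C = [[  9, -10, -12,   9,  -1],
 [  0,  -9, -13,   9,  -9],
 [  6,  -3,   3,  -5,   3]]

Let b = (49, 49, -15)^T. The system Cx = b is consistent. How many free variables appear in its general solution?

2

Row reduce the augmented matrix [C | b].
R3 ← R3 − (2/3)·R1: [0, 11/3, 11, -11, 11/3, -143/3]
R3 ← R3 + (11/27)·R2: [0, 0, 154/27, -22/3, 0, -748/27]
The echelon form has 3 nonzero rows, and every pivot lies in the first 5 columns, so rank(C) = rank([C|b]) = 3.
The system is consistent.
Free variables = (unknowns) − (rank) = 5 − 3 = 2.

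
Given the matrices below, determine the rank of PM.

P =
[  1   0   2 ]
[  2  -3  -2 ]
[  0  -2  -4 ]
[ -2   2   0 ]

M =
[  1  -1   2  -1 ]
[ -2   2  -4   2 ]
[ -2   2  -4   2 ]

First compute PM:
[[ -3,   3,  -6,   3],
 [ 12, -12,  24, -12],
 [ 12, -12,  24, -12],
 [ -6,   6, -12,   6]]
Now row reduce the product.
R2 ← R2 + (4)·R1: [0, 0, 0, 0]
R3 ← R3 + (4)·R1: [0, 0, 0, 0]
R4 ← R4 − (2)·R1: [0, 0, 0, 0]
1 nonzero row, so rank(PM) = 1.

1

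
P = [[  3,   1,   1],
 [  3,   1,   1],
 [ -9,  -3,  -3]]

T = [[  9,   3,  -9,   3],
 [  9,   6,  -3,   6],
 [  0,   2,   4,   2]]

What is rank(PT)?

First compute PT:
[[ 36,  17, -26,  17],
 [ 36,  17, -26,  17],
 [-108, -51,  78, -51]]
Now row reduce the product.
R2 ← R2 − R1: [0, 0, 0, 0]
R3 ← R3 + (3)·R1: [0, 0, 0, 0]
1 nonzero row, so rank(PT) = 1.

1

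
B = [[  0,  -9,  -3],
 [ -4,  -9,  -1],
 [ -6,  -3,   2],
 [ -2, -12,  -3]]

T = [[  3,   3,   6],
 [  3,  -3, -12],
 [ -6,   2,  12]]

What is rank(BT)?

2

First compute BT:
[[ -9,  21,  72],
 [-33,  13,  72],
 [-39,  -5,  24],
 [-24,  24,  96]]
Now row reduce the product.
R2 ← R2 − (11/3)·R1: [0, -64, -192]
R3 ← R3 − (13/3)·R1: [0, -96, -288]
R4 ← R4 − (8/3)·R1: [0, -32, -96]
R3 ← R3 − (3/2)·R2: [0, 0, 0]
R4 ← R4 − (1/2)·R2: [0, 0, 0]
2 nonzero rows, so rank(BT) = 2.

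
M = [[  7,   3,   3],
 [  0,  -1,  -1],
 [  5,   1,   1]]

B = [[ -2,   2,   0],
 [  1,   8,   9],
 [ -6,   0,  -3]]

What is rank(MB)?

2

First compute MB:
[[-29,  38,  18],
 [  5,  -8,  -6],
 [-15,  18,   6]]
Now row reduce the product.
R2 ← R2 + (5/29)·R1: [0, -42/29, -84/29]
R3 ← R3 − (15/29)·R1: [0, -48/29, -96/29]
R3 ← R3 − (8/7)·R2: [0, 0, 0]
2 nonzero rows, so rank(MB) = 2.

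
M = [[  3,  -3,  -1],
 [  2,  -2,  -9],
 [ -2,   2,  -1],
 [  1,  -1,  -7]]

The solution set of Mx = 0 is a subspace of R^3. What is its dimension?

1

Row reduce to echelon form.
R2 ← R2 − (2/3)·R1: [0, 0, -25/3]
R3 ← R3 + (2/3)·R1: [0, 0, -5/3]
R4 ← R4 − (1/3)·R1: [0, 0, -20/3]
R3 ← R3 − (1/5)·R2: [0, 0, 0]
R4 ← R4 − (4/5)·R2: [0, 0, 0]
2 nonzero rows, so rank(M) = 2.
M has 3 columns; by rank–nullity, nullity = 3 − 2 = 1.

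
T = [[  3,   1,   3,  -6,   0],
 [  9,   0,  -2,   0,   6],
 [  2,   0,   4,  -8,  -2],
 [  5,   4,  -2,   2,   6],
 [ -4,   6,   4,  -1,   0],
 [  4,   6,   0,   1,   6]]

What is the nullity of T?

1

Row reduce to echelon form.
R2 ← R2 − (3)·R1: [0, -3, -11, 18, 6]
R3 ← R3 − (2/3)·R1: [0, -2/3, 2, -4, -2]
R4 ← R4 − (5/3)·R1: [0, 7/3, -7, 12, 6]
R5 ← R5 + (4/3)·R1: [0, 22/3, 8, -9, 0]
R6 ← R6 − (4/3)·R1: [0, 14/3, -4, 9, 6]
R3 ← R3 − (2/9)·R2: [0, 0, 40/9, -8, -10/3]
R4 ← R4 + (7/9)·R2: [0, 0, -140/9, 26, 32/3]
R5 ← R5 + (22/9)·R2: [0, 0, -170/9, 35, 44/3]
R6 ← R6 + (14/9)·R2: [0, 0, -190/9, 37, 46/3]
R4 ← R4 + (7/2)·R3: [0, 0, 0, -2, -1]
R5 ← R5 + (17/4)·R3: [0, 0, 0, 1, 1/2]
R6 ← R6 + (19/4)·R3: [0, 0, 0, -1, -1/2]
R5 ← R5 + (1/2)·R4: [0, 0, 0, 0, 0]
R6 ← R6 − (1/2)·R4: [0, 0, 0, 0, 0]
4 nonzero rows, so rank(T) = 4.
T has 5 columns; by rank–nullity, nullity = 5 − 4 = 1.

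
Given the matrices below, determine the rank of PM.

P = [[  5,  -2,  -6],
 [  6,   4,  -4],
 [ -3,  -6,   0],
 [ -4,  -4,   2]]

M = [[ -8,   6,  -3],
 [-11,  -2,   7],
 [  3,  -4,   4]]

2

First compute PM:
[[-36,  58, -53],
 [-104,  44,  -6],
 [ 90,  -6, -33],
 [ 82, -24,  -8]]
Now row reduce the product.
R2 ← R2 − (26/9)·R1: [0, -1112/9, 1324/9]
R3 ← R3 + (5/2)·R1: [0, 139, -331/2]
R4 ← R4 + (41/18)·R1: [0, 973/9, -2317/18]
R3 ← R3 + (9/8)·R2: [0, 0, 0]
R4 ← R4 + (7/8)·R2: [0, 0, 0]
2 nonzero rows, so rank(PM) = 2.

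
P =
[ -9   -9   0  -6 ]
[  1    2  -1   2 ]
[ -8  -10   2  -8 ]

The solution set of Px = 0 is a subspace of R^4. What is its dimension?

Row reduce to echelon form.
R2 ← R2 + (1/9)·R1: [0, 1, -1, 4/3]
R3 ← R3 − (8/9)·R1: [0, -2, 2, -8/3]
R3 ← R3 + (2)·R2: [0, 0, 0, 0]
2 nonzero rows, so rank(P) = 2.
P has 4 columns; by rank–nullity, nullity = 4 − 2 = 2.

2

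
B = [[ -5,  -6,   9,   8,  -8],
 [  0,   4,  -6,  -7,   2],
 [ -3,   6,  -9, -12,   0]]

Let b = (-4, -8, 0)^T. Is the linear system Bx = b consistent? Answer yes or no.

Row reduce the augmented matrix [B | b].
R3 ← R3 − (3/5)·R1: [0, 48/5, -72/5, -84/5, 24/5, 12/5]
R3 ← R3 − (12/5)·R2: [0, 0, 0, 0, 0, 108/5]
The echelon form has 3 nonzero rows; the last pivot sits in the augmented column, so rank(B) = 2 but rank([B|b]) = 3.
Since the ranks differ, the system is inconsistent.

no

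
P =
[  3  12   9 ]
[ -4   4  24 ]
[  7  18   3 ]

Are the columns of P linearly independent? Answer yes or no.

Row reduce P to echelon form.
R2 ← R2 + (4/3)·R1: [0, 20, 36]
R3 ← R3 − (7/3)·R1: [0, -10, -18]
R3 ← R3 + (1/2)·R2: [0, 0, 0]
2 pivots among 3 columns.
Only 2 < 3 pivot columns, so the columns are linearly dependent.

no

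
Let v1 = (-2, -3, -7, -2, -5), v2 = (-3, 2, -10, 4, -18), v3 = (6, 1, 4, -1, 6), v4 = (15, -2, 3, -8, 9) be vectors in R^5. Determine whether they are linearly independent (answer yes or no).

Form the matrix with these vectors as rows and row reduce.
R2 ← R2 − (3/2)·R1: [0, 13/2, 1/2, 7, -21/2]
R3 ← R3 + (3)·R1: [0, -8, -17, -7, -9]
R4 ← R4 + (15/2)·R1: [0, -49/2, -99/2, -23, -57/2]
R3 ← R3 + (16/13)·R2: [0, 0, -213/13, 21/13, -285/13]
R4 ← R4 + (49/13)·R2: [0, 0, -619/13, 44/13, -885/13]
R4 ← R4 − (619/213)·R3: [0, 0, 0, -93/71, -310/71]
4 nonzero rows, so the 4 vectors span a space of dimension 4.
Since 4 = 4, the vectors are linearly independent.

yes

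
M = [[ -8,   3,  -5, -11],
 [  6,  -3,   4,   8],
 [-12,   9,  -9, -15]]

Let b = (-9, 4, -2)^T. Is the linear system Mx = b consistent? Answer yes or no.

no

Row reduce the augmented matrix [M | b].
R2 ← R2 + (3/4)·R1: [0, -3/4, 1/4, -1/4, -11/4]
R3 ← R3 − (3/2)·R1: [0, 9/2, -3/2, 3/2, 23/2]
R3 ← R3 + (6)·R2: [0, 0, 0, 0, -5]
The echelon form has 3 nonzero rows; the last pivot sits in the augmented column, so rank(M) = 2 but rank([M|b]) = 3.
Since the ranks differ, the system is inconsistent.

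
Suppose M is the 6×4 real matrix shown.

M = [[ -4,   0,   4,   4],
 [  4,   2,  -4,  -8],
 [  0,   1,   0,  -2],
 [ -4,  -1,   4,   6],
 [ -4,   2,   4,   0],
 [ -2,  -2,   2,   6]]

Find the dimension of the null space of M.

2

Row reduce to echelon form.
R2 ← R2 + R1: [0, 2, 0, -4]
R4 ← R4 − R1: [0, -1, 0, 2]
R5 ← R5 − R1: [0, 2, 0, -4]
R6 ← R6 − (1/2)·R1: [0, -2, 0, 4]
R3 ← R3 − (1/2)·R2: [0, 0, 0, 0]
R4 ← R4 + (1/2)·R2: [0, 0, 0, 0]
R5 ← R5 − R2: [0, 0, 0, 0]
R6 ← R6 + R2: [0, 0, 0, 0]
2 nonzero rows, so rank(M) = 2.
M has 4 columns; by rank–nullity, nullity = 4 − 2 = 2.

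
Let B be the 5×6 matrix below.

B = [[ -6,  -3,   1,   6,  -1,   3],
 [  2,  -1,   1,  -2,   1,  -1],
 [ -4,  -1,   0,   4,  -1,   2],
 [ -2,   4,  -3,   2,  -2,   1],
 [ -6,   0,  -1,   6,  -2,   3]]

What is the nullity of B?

Row reduce to echelon form.
R2 ← R2 + (1/3)·R1: [0, -2, 4/3, 0, 2/3, 0]
R3 ← R3 − (2/3)·R1: [0, 1, -2/3, 0, -1/3, 0]
R4 ← R4 − (1/3)·R1: [0, 5, -10/3, 0, -5/3, 0]
R5 ← R5 − R1: [0, 3, -2, 0, -1, 0]
R3 ← R3 + (1/2)·R2: [0, 0, 0, 0, 0, 0]
R4 ← R4 + (5/2)·R2: [0, 0, 0, 0, 0, 0]
R5 ← R5 + (3/2)·R2: [0, 0, 0, 0, 0, 0]
2 nonzero rows, so rank(B) = 2.
B has 6 columns; by rank–nullity, nullity = 6 − 2 = 4.

4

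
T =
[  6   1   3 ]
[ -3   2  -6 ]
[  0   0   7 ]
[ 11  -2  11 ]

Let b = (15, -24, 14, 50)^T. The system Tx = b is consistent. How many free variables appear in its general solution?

Row reduce the augmented matrix [T | b].
R2 ← R2 + (1/2)·R1: [0, 5/2, -9/2, -33/2]
R4 ← R4 − (11/6)·R1: [0, -23/6, 11/2, 45/2]
R4 ← R4 + (23/15)·R2: [0, 0, -7/5, -14/5]
R4 ← R4 + (1/5)·R3: [0, 0, 0, 0]
The echelon form has 3 nonzero rows, and every pivot lies in the first 3 columns, so rank(T) = rank([T|b]) = 3.
The system is consistent.
Free variables = (unknowns) − (rank) = 3 − 3 = 0.

0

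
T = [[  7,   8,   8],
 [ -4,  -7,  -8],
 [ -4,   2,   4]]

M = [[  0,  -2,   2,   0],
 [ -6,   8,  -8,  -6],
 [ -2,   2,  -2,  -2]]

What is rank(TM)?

2

First compute TM:
[[-64,  66, -66, -64],
 [ 58, -64,  64,  58],
 [-20,  32, -32, -20]]
Now row reduce the product.
R2 ← R2 + (29/32)·R1: [0, -67/16, 67/16, 0]
R3 ← R3 − (5/16)·R1: [0, 91/8, -91/8, 0]
R3 ← R3 + (182/67)·R2: [0, 0, 0, 0]
2 nonzero rows, so rank(TM) = 2.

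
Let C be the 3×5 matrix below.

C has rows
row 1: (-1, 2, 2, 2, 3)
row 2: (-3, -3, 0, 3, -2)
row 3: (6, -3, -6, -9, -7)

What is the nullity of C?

3

Row reduce to echelon form.
R2 ← R2 − (3)·R1: [0, -9, -6, -3, -11]
R3 ← R3 + (6)·R1: [0, 9, 6, 3, 11]
R3 ← R3 + R2: [0, 0, 0, 0, 0]
2 nonzero rows, so rank(C) = 2.
C has 5 columns; by rank–nullity, nullity = 5 − 2 = 3.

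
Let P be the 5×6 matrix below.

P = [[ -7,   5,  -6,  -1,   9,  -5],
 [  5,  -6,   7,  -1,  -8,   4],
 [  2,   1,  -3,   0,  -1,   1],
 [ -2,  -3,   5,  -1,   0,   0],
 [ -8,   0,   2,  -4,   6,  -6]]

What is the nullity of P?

Row reduce to echelon form.
R2 ← R2 + (5/7)·R1: [0, -17/7, 19/7, -12/7, -11/7, 3/7]
R3 ← R3 + (2/7)·R1: [0, 17/7, -33/7, -2/7, 11/7, -3/7]
R4 ← R4 − (2/7)·R1: [0, -31/7, 47/7, -5/7, -18/7, 10/7]
R5 ← R5 − (8/7)·R1: [0, -40/7, 62/7, -20/7, -30/7, -2/7]
R3 ← R3 + R2: [0, 0, -2, -2, 0, 0]
R4 ← R4 − (31/17)·R2: [0, 0, 30/17, 41/17, 5/17, 11/17]
R5 ← R5 − (40/17)·R2: [0, 0, 42/17, 20/17, -10/17, -22/17]
R4 ← R4 + (15/17)·R3: [0, 0, 0, 11/17, 5/17, 11/17]
R5 ← R5 + (21/17)·R3: [0, 0, 0, -22/17, -10/17, -22/17]
R5 ← R5 + (2)·R4: [0, 0, 0, 0, 0, 0]
4 nonzero rows, so rank(P) = 4.
P has 6 columns; by rank–nullity, nullity = 6 − 4 = 2.

2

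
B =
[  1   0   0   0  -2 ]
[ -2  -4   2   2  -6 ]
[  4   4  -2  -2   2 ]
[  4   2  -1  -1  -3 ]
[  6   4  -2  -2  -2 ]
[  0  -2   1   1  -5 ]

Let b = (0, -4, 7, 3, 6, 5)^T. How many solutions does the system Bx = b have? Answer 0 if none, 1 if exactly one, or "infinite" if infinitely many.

0

Row reduce the augmented matrix [B | b].
R2 ← R2 + (2)·R1: [0, -4, 2, 2, -10, -4]
R3 ← R3 − (4)·R1: [0, 4, -2, -2, 10, 7]
R4 ← R4 − (4)·R1: [0, 2, -1, -1, 5, 3]
R5 ← R5 − (6)·R1: [0, 4, -2, -2, 10, 6]
R3 ← R3 + R2: [0, 0, 0, 0, 0, 3]
R4 ← R4 + (1/2)·R2: [0, 0, 0, 0, 0, 1]
R5 ← R5 + R2: [0, 0, 0, 0, 0, 2]
R6 ← R6 − (1/2)·R2: [0, 0, 0, 0, 0, 7]
R4 ← R4 − (1/3)·R3: [0, 0, 0, 0, 0, 0]
R5 ← R5 − (2/3)·R3: [0, 0, 0, 0, 0, 0]
R6 ← R6 − (7/3)·R3: [0, 0, 0, 0, 0, 0]
The echelon form has 3 nonzero rows; the last pivot sits in the augmented column, so rank(B) = 2 but rank([B|b]) = 3.
Since the ranks differ, the system is inconsistent.
It has no solutions.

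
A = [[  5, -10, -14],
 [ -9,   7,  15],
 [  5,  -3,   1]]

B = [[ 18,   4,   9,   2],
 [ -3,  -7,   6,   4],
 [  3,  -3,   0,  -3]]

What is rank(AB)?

3

First compute AB:
[[ 78, 132, -15,  12],
 [-138, -130, -39, -35],
 [102,  38,  27,  -5]]
Now row reduce the product.
R2 ← R2 + (23/13)·R1: [0, 1346/13, -852/13, -179/13]
R3 ← R3 − (17/13)·R1: [0, -1750/13, 606/13, -269/13]
R3 ← R3 + (875/673)·R2: [0, 0, -25974/673, -25974/673]
3 nonzero rows, so rank(AB) = 3.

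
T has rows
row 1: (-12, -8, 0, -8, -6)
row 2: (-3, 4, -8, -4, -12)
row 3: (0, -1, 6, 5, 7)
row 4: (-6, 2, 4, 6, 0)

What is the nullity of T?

2

Row reduce to echelon form.
R2 ← R2 − (1/4)·R1: [0, 6, -8, -2, -21/2]
R4 ← R4 − (1/2)·R1: [0, 6, 4, 10, 3]
R3 ← R3 + (1/6)·R2: [0, 0, 14/3, 14/3, 21/4]
R4 ← R4 − R2: [0, 0, 12, 12, 27/2]
R4 ← R4 − (18/7)·R3: [0, 0, 0, 0, 0]
3 nonzero rows, so rank(T) = 3.
T has 5 columns; by rank–nullity, nullity = 5 − 3 = 2.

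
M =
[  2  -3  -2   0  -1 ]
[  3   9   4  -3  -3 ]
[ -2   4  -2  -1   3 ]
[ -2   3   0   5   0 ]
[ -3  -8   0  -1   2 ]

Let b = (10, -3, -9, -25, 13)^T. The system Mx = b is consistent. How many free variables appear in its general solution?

0

Row reduce the augmented matrix [M | b].
R2 ← R2 − (3/2)·R1: [0, 27/2, 7, -3, -3/2, -18]
R3 ← R3 + R1: [0, 1, -4, -1, 2, 1]
R4 ← R4 + R1: [0, 0, -2, 5, -1, -15]
R5 ← R5 + (3/2)·R1: [0, -25/2, -3, -1, 1/2, 28]
R3 ← R3 − (2/27)·R2: [0, 0, -122/27, -7/9, 19/9, 7/3]
R5 ← R5 + (25/27)·R2: [0, 0, 94/27, -34/9, -8/9, 34/3]
R4 ← R4 − (27/61)·R3: [0, 0, 0, 326/61, -118/61, -978/61]
R5 ← R5 + (47/61)·R3: [0, 0, 0, -267/61, 45/61, 801/61]
R5 ← R5 + (267/326)·R4: [0, 0, 0, 0, -138/163, 0]
The echelon form has 5 nonzero rows, and every pivot lies in the first 5 columns, so rank(M) = rank([M|b]) = 5.
The system is consistent.
Free variables = (unknowns) − (rank) = 5 − 5 = 0.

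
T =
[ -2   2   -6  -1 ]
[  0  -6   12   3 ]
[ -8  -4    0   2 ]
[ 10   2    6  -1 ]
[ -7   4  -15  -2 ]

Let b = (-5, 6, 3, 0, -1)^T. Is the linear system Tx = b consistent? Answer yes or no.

Row reduce the augmented matrix [T | b].
R3 ← R3 − (4)·R1: [0, -12, 24, 6, 23]
R4 ← R4 + (5)·R1: [0, 12, -24, -6, -25]
R5 ← R5 − (7/2)·R1: [0, -3, 6, 3/2, 33/2]
R3 ← R3 − (2)·R2: [0, 0, 0, 0, 11]
R4 ← R4 + (2)·R2: [0, 0, 0, 0, -13]
R5 ← R5 − (1/2)·R2: [0, 0, 0, 0, 27/2]
R4 ← R4 + (13/11)·R3: [0, 0, 0, 0, 0]
R5 ← R5 − (27/22)·R3: [0, 0, 0, 0, 0]
The echelon form has 3 nonzero rows; the last pivot sits in the augmented column, so rank(T) = 2 but rank([T|b]) = 3.
Since the ranks differ, the system is inconsistent.

no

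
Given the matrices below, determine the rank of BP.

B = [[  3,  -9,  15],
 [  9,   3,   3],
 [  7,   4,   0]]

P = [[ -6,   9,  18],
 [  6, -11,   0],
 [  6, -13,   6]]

First compute BP:
[[ 18, -69, 144],
 [-18,   9, 180],
 [-18,  19, 126]]
Now row reduce the product.
R2 ← R2 + R1: [0, -60, 324]
R3 ← R3 + R1: [0, -50, 270]
R3 ← R3 − (5/6)·R2: [0, 0, 0]
2 nonzero rows, so rank(BP) = 2.

2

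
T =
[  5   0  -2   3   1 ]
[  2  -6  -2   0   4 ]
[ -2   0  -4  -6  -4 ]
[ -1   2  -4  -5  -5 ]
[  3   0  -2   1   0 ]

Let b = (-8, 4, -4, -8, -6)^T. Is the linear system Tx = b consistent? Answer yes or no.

Row reduce the augmented matrix [T | b].
R2 ← R2 − (2/5)·R1: [0, -6, -6/5, -6/5, 18/5, 36/5]
R3 ← R3 + (2/5)·R1: [0, 0, -24/5, -24/5, -18/5, -36/5]
R4 ← R4 + (1/5)·R1: [0, 2, -22/5, -22/5, -24/5, -48/5]
R5 ← R5 − (3/5)·R1: [0, 0, -4/5, -4/5, -3/5, -6/5]
R4 ← R4 + (1/3)·R2: [0, 0, -24/5, -24/5, -18/5, -36/5]
R4 ← R4 − R3: [0, 0, 0, 0, 0, 0]
R5 ← R5 − (1/6)·R3: [0, 0, 0, 0, 0, 0]
The echelon form has 3 nonzero rows, and every pivot lies in the first 5 columns, so rank(T) = rank([T|b]) = 3.
The system is consistent.

yes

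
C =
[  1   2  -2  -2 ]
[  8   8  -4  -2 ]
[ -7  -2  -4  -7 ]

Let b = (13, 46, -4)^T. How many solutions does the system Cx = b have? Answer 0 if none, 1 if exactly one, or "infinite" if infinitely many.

infinite

Row reduce the augmented matrix [C | b].
R2 ← R2 − (8)·R1: [0, -8, 12, 14, -58]
R3 ← R3 + (7)·R1: [0, 12, -18, -21, 87]
R3 ← R3 + (3/2)·R2: [0, 0, 0, 0, 0]
The echelon form has 2 nonzero rows, and every pivot lies in the first 4 columns, so rank(C) = rank([C|b]) = 2.
The system is consistent.
rank = 2 < 4 unknowns, so there are infinitely many solutions.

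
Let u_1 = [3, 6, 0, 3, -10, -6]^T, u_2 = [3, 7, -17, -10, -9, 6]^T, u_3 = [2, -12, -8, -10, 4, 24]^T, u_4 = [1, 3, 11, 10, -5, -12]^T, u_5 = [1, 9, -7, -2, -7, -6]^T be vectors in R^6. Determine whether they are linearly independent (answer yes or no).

no

Form the matrix with these vectors as rows and row reduce.
R2 ← R2 − R1: [0, 1, -17, -13, 1, 12]
R3 ← R3 − (2/3)·R1: [0, -16, -8, -12, 32/3, 28]
R4 ← R4 − (1/3)·R1: [0, 1, 11, 9, -5/3, -10]
R5 ← R5 − (1/3)·R1: [0, 7, -7, -3, -11/3, -4]
R3 ← R3 + (16)·R2: [0, 0, -280, -220, 80/3, 220]
R4 ← R4 − R2: [0, 0, 28, 22, -8/3, -22]
R5 ← R5 − (7)·R2: [0, 0, 112, 88, -32/3, -88]
R4 ← R4 + (1/10)·R3: [0, 0, 0, 0, 0, 0]
R5 ← R5 + (2/5)·R3: [0, 0, 0, 0, 0, 0]
3 nonzero rows, so the 5 vectors span a space of dimension 3.
Since 3 < 5, the vectors are linearly dependent.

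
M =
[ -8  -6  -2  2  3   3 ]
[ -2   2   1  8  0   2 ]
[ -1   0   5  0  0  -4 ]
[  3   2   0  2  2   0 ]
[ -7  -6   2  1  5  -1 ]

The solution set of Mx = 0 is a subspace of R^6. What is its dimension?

2

Row reduce to echelon form.
R2 ← R2 − (1/4)·R1: [0, 7/2, 3/2, 15/2, -3/4, 5/4]
R3 ← R3 − (1/8)·R1: [0, 3/4, 21/4, -1/4, -3/8, -35/8]
R4 ← R4 + (3/8)·R1: [0, -1/4, -3/4, 11/4, 25/8, 9/8]
R5 ← R5 − (7/8)·R1: [0, -3/4, 15/4, -3/4, 19/8, -29/8]
R3 ← R3 − (3/14)·R2: [0, 0, 69/14, -13/7, -3/14, -65/14]
R4 ← R4 + (1/14)·R2: [0, 0, -9/14, 23/7, 43/14, 17/14]
R5 ← R5 + (3/14)·R2: [0, 0, 57/14, 6/7, 31/14, -47/14]
R4 ← R4 + (3/23)·R3: [0, 0, 0, 70/23, 70/23, 14/23]
R5 ← R5 − (19/23)·R3: [0, 0, 0, 55/23, 55/23, 11/23]
R5 ← R5 − (11/14)·R4: [0, 0, 0, 0, 0, 0]
4 nonzero rows, so rank(M) = 4.
M has 6 columns; by rank–nullity, nullity = 6 − 4 = 2.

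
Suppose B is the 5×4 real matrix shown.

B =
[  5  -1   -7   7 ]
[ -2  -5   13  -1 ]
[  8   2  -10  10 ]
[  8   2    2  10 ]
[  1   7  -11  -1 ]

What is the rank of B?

Row reduce to echelon form.
R2 ← R2 + (2/5)·R1: [0, -27/5, 51/5, 9/5]
R3 ← R3 − (8/5)·R1: [0, 18/5, 6/5, -6/5]
R4 ← R4 − (8/5)·R1: [0, 18/5, 66/5, -6/5]
R5 ← R5 − (1/5)·R1: [0, 36/5, -48/5, -12/5]
R3 ← R3 + (2/3)·R2: [0, 0, 8, 0]
R4 ← R4 + (2/3)·R2: [0, 0, 20, 0]
R5 ← R5 + (4/3)·R2: [0, 0, 4, 0]
R4 ← R4 − (5/2)·R3: [0, 0, 0, 0]
R5 ← R5 − (1/2)·R3: [0, 0, 0, 0]
Echelon form has 3 nonzero rows, so rank(B) = 3.

3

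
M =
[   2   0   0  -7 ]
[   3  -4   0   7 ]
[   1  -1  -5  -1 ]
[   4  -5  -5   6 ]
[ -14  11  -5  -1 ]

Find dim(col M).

3

Row reduce to echelon form.
R2 ← R2 − (3/2)·R1: [0, -4, 0, 35/2]
R3 ← R3 − (1/2)·R1: [0, -1, -5, 5/2]
R4 ← R4 − (2)·R1: [0, -5, -5, 20]
R5 ← R5 + (7)·R1: [0, 11, -5, -50]
R3 ← R3 − (1/4)·R2: [0, 0, -5, -15/8]
R4 ← R4 − (5/4)·R2: [0, 0, -5, -15/8]
R5 ← R5 + (11/4)·R2: [0, 0, -5, -15/8]
R4 ← R4 − R3: [0, 0, 0, 0]
R5 ← R5 − R3: [0, 0, 0, 0]
Echelon form has 3 nonzero rows, so rank(M) = 3.
The column space has dimension equal to the rank: 3.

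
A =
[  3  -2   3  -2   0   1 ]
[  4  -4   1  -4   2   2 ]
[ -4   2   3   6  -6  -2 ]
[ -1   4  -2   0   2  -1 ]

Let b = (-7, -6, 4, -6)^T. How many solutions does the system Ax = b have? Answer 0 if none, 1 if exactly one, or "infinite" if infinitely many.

0

Row reduce the augmented matrix [A | b].
R2 ← R2 − (4/3)·R1: [0, -4/3, -3, -4/3, 2, 2/3, 10/3]
R3 ← R3 + (4/3)·R1: [0, -2/3, 7, 10/3, -6, -2/3, -16/3]
R4 ← R4 + (1/3)·R1: [0, 10/3, -1, -2/3, 2, -2/3, -25/3]
R3 ← R3 − (1/2)·R2: [0, 0, 17/2, 4, -7, -1, -7]
R4 ← R4 + (5/2)·R2: [0, 0, -17/2, -4, 7, 1, 0]
R4 ← R4 + R3: [0, 0, 0, 0, 0, 0, -7]
The echelon form has 4 nonzero rows; the last pivot sits in the augmented column, so rank(A) = 3 but rank([A|b]) = 4.
Since the ranks differ, the system is inconsistent.
It has no solutions.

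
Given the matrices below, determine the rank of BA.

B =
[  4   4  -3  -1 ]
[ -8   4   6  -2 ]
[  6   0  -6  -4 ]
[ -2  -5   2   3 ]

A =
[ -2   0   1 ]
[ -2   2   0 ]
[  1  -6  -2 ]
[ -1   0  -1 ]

First compute BA:
[[-18,  26,  11],
 [ 16, -28, -18],
 [-14,  36,  22],
 [ 13, -22,  -9]]
Now row reduce the product.
R2 ← R2 + (8/9)·R1: [0, -44/9, -74/9]
R3 ← R3 − (7/9)·R1: [0, 142/9, 121/9]
R4 ← R4 + (13/18)·R1: [0, -29/9, -19/18]
R3 ← R3 + (71/22)·R2: [0, 0, -144/11]
R4 ← R4 − (29/44)·R2: [0, 0, 48/11]
R4 ← R4 + (1/3)·R3: [0, 0, 0]
3 nonzero rows, so rank(BA) = 3.

3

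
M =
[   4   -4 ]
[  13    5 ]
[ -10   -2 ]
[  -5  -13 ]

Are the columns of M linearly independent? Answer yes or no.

yes

Row reduce M to echelon form.
R2 ← R2 − (13/4)·R1: [0, 18]
R3 ← R3 + (5/2)·R1: [0, -12]
R4 ← R4 + (5/4)·R1: [0, -18]
R3 ← R3 + (2/3)·R2: [0, 0]
R4 ← R4 + R2: [0, 0]
2 pivots among 2 columns.
Every column is a pivot column, so the columns are linearly independent.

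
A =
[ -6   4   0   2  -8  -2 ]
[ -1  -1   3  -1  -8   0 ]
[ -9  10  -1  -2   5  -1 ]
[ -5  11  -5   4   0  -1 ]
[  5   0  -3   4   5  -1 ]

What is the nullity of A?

Row reduce to echelon form.
R2 ← R2 − (1/6)·R1: [0, -5/3, 3, -4/3, -20/3, 1/3]
R3 ← R3 − (3/2)·R1: [0, 4, -1, -5, 17, 2]
R4 ← R4 − (5/6)·R1: [0, 23/3, -5, 7/3, 20/3, 2/3]
R5 ← R5 + (5/6)·R1: [0, 10/3, -3, 17/3, -5/3, -8/3]
R3 ← R3 + (12/5)·R2: [0, 0, 31/5, -41/5, 1, 14/5]
R4 ← R4 + (23/5)·R2: [0, 0, 44/5, -19/5, -24, 11/5]
R5 ← R5 + (2)·R2: [0, 0, 3, 3, -15, -2]
R4 ← R4 − (44/31)·R3: [0, 0, 0, 243/31, -788/31, -55/31]
R5 ← R5 − (15/31)·R3: [0, 0, 0, 216/31, -480/31, -104/31]
R5 ← R5 − (8/9)·R4: [0, 0, 0, 0, 64/9, -16/9]
5 nonzero rows, so rank(A) = 5.
A has 6 columns; by rank–nullity, nullity = 6 − 5 = 1.

1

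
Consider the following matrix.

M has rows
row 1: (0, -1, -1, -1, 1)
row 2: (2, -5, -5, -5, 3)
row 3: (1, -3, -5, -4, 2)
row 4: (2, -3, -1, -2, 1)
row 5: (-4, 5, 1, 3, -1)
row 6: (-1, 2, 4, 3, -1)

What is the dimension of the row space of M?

3

Row reduce to echelon form.
Swap R1 ↔ R2
R3 ← R3 − (1/2)·R1: [0, -1/2, -5/2, -3/2, 1/2]
R4 ← R4 − R1: [0, 2, 4, 3, -2]
R5 ← R5 + (2)·R1: [0, -5, -9, -7, 5]
R6 ← R6 + (1/2)·R1: [0, -1/2, 3/2, 1/2, 1/2]
R3 ← R3 − (1/2)·R2: [0, 0, -2, -1, 0]
R4 ← R4 + (2)·R2: [0, 0, 2, 1, 0]
R5 ← R5 − (5)·R2: [0, 0, -4, -2, 0]
R6 ← R6 − (1/2)·R2: [0, 0, 2, 1, 0]
R4 ← R4 + R3: [0, 0, 0, 0, 0]
R5 ← R5 − (2)·R3: [0, 0, 0, 0, 0]
R6 ← R6 + R3: [0, 0, 0, 0, 0]
Echelon form has 3 nonzero rows, so rank(M) = 3.
The row space has dimension equal to the rank: 3.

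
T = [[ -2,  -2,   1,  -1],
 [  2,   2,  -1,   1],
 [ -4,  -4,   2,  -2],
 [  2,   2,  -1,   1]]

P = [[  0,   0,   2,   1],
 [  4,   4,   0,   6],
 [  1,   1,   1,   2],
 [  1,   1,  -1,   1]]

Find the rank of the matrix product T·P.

1

First compute TP:
[[ -8,  -8,  -2, -13],
 [  8,   8,   2,  13],
 [-16, -16,  -4, -26],
 [  8,   8,   2,  13]]
Now row reduce the product.
R2 ← R2 + R1: [0, 0, 0, 0]
R3 ← R3 − (2)·R1: [0, 0, 0, 0]
R4 ← R4 + R1: [0, 0, 0, 0]
1 nonzero row, so rank(TP) = 1.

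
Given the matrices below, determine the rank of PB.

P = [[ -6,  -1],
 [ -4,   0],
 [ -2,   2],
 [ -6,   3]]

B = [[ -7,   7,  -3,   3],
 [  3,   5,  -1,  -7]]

2

First compute PB:
[[ 39, -47,  19, -11],
 [ 28, -28,  12, -12],
 [ 20,  -4,   4, -20],
 [ 51, -27,  15, -39]]
Now row reduce the product.
R2 ← R2 − (28/39)·R1: [0, 224/39, -64/39, -160/39]
R3 ← R3 − (20/39)·R1: [0, 784/39, -224/39, -560/39]
R4 ← R4 − (17/13)·R1: [0, 448/13, -128/13, -320/13]
R3 ← R3 − (7/2)·R2: [0, 0, 0, 0]
R4 ← R4 − (6)·R2: [0, 0, 0, 0]
2 nonzero rows, so rank(PB) = 2.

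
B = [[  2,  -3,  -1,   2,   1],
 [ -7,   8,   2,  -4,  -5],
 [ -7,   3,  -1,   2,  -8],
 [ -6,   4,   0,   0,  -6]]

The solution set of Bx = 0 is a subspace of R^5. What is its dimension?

3

Row reduce to echelon form.
R2 ← R2 + (7/2)·R1: [0, -5/2, -3/2, 3, -3/2]
R3 ← R3 + (7/2)·R1: [0, -15/2, -9/2, 9, -9/2]
R4 ← R4 + (3)·R1: [0, -5, -3, 6, -3]
R3 ← R3 − (3)·R2: [0, 0, 0, 0, 0]
R4 ← R4 − (2)·R2: [0, 0, 0, 0, 0]
2 nonzero rows, so rank(B) = 2.
B has 5 columns; by rank–nullity, nullity = 5 − 2 = 3.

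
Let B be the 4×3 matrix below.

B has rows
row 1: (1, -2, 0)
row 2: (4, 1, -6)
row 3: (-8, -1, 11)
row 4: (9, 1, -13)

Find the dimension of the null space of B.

0

Row reduce to echelon form.
R2 ← R2 − (4)·R1: [0, 9, -6]
R3 ← R3 + (8)·R1: [0, -17, 11]
R4 ← R4 − (9)·R1: [0, 19, -13]
R3 ← R3 + (17/9)·R2: [0, 0, -1/3]
R4 ← R4 − (19/9)·R2: [0, 0, -1/3]
R4 ← R4 − R3: [0, 0, 0]
3 nonzero rows, so rank(B) = 3.
B has 3 columns; by rank–nullity, nullity = 3 − 3 = 0.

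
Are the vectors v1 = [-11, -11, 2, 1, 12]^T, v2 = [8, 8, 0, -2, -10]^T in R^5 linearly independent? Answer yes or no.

Form the matrix with these vectors as rows and row reduce.
R2 ← R2 + (8/11)·R1: [0, 0, 16/11, -14/11, -14/11]
2 nonzero rows, so the 2 vectors span a space of dimension 2.
Since 2 = 2, the vectors are linearly independent.

yes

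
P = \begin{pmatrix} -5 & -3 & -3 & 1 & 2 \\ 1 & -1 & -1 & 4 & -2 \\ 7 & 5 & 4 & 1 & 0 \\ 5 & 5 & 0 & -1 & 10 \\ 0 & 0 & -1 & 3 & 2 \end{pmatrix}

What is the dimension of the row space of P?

4

Row reduce to echelon form.
R2 ← R2 + (1/5)·R1: [0, -8/5, -8/5, 21/5, -8/5]
R3 ← R3 + (7/5)·R1: [0, 4/5, -1/5, 12/5, 14/5]
R4 ← R4 + R1: [0, 2, -3, 0, 12]
R3 ← R3 + (1/2)·R2: [0, 0, -1, 9/2, 2]
R4 ← R4 + (5/4)·R2: [0, 0, -5, 21/4, 10]
R4 ← R4 − (5)·R3: [0, 0, 0, -69/4, 0]
R5 ← R5 − R3: [0, 0, 0, -3/2, 0]
R5 ← R5 − (2/23)·R4: [0, 0, 0, 0, 0]
Echelon form has 4 nonzero rows, so rank(P) = 4.
The row space has dimension equal to the rank: 4.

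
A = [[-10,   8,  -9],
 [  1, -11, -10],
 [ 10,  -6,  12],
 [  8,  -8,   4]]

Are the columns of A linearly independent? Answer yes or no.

yes

Row reduce A to echelon form.
R2 ← R2 + (1/10)·R1: [0, -51/5, -109/10]
R3 ← R3 + R1: [0, 2, 3]
R4 ← R4 + (4/5)·R1: [0, -8/5, -16/5]
R3 ← R3 + (10/51)·R2: [0, 0, 44/51]
R4 ← R4 − (8/51)·R2: [0, 0, -76/51]
R4 ← R4 + (19/11)·R3: [0, 0, 0]
3 pivots among 3 columns.
Every column is a pivot column, so the columns are linearly independent.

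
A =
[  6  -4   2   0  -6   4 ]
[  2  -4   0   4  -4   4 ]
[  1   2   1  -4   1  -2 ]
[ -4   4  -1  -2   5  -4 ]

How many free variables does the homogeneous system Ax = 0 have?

Row reduce to echelon form.
R2 ← R2 − (1/3)·R1: [0, -8/3, -2/3, 4, -2, 8/3]
R3 ← R3 − (1/6)·R1: [0, 8/3, 2/3, -4, 2, -8/3]
R4 ← R4 + (2/3)·R1: [0, 4/3, 1/3, -2, 1, -4/3]
R3 ← R3 + R2: [0, 0, 0, 0, 0, 0]
R4 ← R4 + (1/2)·R2: [0, 0, 0, 0, 0, 0]
2 nonzero rows, so rank(A) = 2.
A has 6 columns; by rank–nullity, nullity = 6 − 2 = 4.

4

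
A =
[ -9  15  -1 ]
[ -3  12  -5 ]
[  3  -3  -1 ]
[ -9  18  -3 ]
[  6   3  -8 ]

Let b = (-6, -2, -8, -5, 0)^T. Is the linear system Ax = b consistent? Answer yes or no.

no

Row reduce the augmented matrix [A | b].
R2 ← R2 − (1/3)·R1: [0, 7, -14/3, 0]
R3 ← R3 + (1/3)·R1: [0, 2, -4/3, -10]
R4 ← R4 − R1: [0, 3, -2, 1]
R5 ← R5 + (2/3)·R1: [0, 13, -26/3, -4]
R3 ← R3 − (2/7)·R2: [0, 0, 0, -10]
R4 ← R4 − (3/7)·R2: [0, 0, 0, 1]
R5 ← R5 − (13/7)·R2: [0, 0, 0, -4]
R4 ← R4 + (1/10)·R3: [0, 0, 0, 0]
R5 ← R5 − (2/5)·R3: [0, 0, 0, 0]
The echelon form has 3 nonzero rows; the last pivot sits in the augmented column, so rank(A) = 2 but rank([A|b]) = 3.
Since the ranks differ, the system is inconsistent.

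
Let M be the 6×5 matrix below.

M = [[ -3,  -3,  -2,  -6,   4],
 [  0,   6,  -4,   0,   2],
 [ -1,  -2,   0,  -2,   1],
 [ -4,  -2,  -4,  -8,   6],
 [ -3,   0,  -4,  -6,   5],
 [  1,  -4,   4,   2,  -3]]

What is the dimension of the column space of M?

Row reduce to echelon form.
R3 ← R3 − (1/3)·R1: [0, -1, 2/3, 0, -1/3]
R4 ← R4 − (4/3)·R1: [0, 2, -4/3, 0, 2/3]
R5 ← R5 − R1: [0, 3, -2, 0, 1]
R6 ← R6 + (1/3)·R1: [0, -5, 10/3, 0, -5/3]
R3 ← R3 + (1/6)·R2: [0, 0, 0, 0, 0]
R4 ← R4 − (1/3)·R2: [0, 0, 0, 0, 0]
R5 ← R5 − (1/2)·R2: [0, 0, 0, 0, 0]
R6 ← R6 + (5/6)·R2: [0, 0, 0, 0, 0]
Echelon form has 2 nonzero rows, so rank(M) = 2.
The column space has dimension equal to the rank: 2.

2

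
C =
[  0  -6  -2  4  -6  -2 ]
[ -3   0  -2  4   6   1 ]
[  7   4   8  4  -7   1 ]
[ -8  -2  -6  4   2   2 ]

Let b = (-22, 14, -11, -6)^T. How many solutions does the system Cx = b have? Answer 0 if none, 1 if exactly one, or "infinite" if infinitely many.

infinite

Row reduce the augmented matrix [C | b].
Swap R1 ↔ R2
R3 ← R3 + (7/3)·R1: [0, 4, 10/3, 40/3, 7, 10/3, 65/3]
R4 ← R4 − (8/3)·R1: [0, -2, -2/3, -20/3, -14, -2/3, -130/3]
R3 ← R3 + (2/3)·R2: [0, 0, 2, 16, 3, 2, 7]
R4 ← R4 − (1/3)·R2: [0, 0, 0, -8, -12, 0, -36]
The echelon form has 4 nonzero rows, and every pivot lies in the first 6 columns, so rank(C) = rank([C|b]) = 4.
The system is consistent.
rank = 4 < 6 unknowns, so there are infinitely many solutions.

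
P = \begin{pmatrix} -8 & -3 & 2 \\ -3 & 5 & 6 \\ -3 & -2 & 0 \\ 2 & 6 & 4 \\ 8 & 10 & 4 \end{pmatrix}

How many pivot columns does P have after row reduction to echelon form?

Row reduce to echelon form.
R2 ← R2 − (3/8)·R1: [0, 49/8, 21/4]
R3 ← R3 − (3/8)·R1: [0, -7/8, -3/4]
R4 ← R4 + (1/4)·R1: [0, 21/4, 9/2]
R5 ← R5 + R1: [0, 7, 6]
R3 ← R3 + (1/7)·R2: [0, 0, 0]
R4 ← R4 − (6/7)·R2: [0, 0, 0]
R5 ← R5 − (8/7)·R2: [0, 0, 0]
Echelon form has 2 nonzero rows, so rank(P) = 2.
Each nonzero row contributes one pivot column: 2 pivot columns.

2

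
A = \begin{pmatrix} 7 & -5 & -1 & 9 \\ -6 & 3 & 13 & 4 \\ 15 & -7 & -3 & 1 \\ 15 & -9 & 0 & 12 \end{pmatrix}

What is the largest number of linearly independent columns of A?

3

Row reduce to echelon form.
R2 ← R2 + (6/7)·R1: [0, -9/7, 85/7, 82/7]
R3 ← R3 − (15/7)·R1: [0, 26/7, -6/7, -128/7]
R4 ← R4 − (15/7)·R1: [0, 12/7, 15/7, -51/7]
R3 ← R3 + (26/9)·R2: [0, 0, 308/9, 140/9]
R4 ← R4 + (4/3)·R2: [0, 0, 55/3, 25/3]
R4 ← R4 − (15/28)·R3: [0, 0, 0, 0]
Echelon form has 3 nonzero rows, so rank(A) = 3.
The rank gives the maximum number of linearly independent columns: 3.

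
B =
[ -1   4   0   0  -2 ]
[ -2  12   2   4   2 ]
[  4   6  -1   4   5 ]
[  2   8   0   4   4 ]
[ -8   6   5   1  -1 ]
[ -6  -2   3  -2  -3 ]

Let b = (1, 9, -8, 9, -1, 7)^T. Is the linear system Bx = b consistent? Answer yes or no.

Row reduce the augmented matrix [B | b].
R2 ← R2 − (2)·R1: [0, 4, 2, 4, 6, 7]
R3 ← R3 + (4)·R1: [0, 22, -1, 4, -3, -4]
R4 ← R4 + (2)·R1: [0, 16, 0, 4, 0, 11]
R5 ← R5 − (8)·R1: [0, -26, 5, 1, 15, -9]
R6 ← R6 − (6)·R1: [0, -26, 3, -2, 9, 1]
R3 ← R3 − (11/2)·R2: [0, 0, -12, -18, -36, -85/2]
R4 ← R4 − (4)·R2: [0, 0, -8, -12, -24, -17]
R5 ← R5 + (13/2)·R2: [0, 0, 18, 27, 54, 73/2]
R6 ← R6 + (13/2)·R2: [0, 0, 16, 24, 48, 93/2]
R4 ← R4 − (2/3)·R3: [0, 0, 0, 0, 0, 34/3]
R5 ← R5 + (3/2)·R3: [0, 0, 0, 0, 0, -109/4]
R6 ← R6 + (4/3)·R3: [0, 0, 0, 0, 0, -61/6]
R5 ← R5 + (327/136)·R4: [0, 0, 0, 0, 0, 0]
R6 ← R6 + (61/68)·R4: [0, 0, 0, 0, 0, 0]
The echelon form has 4 nonzero rows; the last pivot sits in the augmented column, so rank(B) = 3 but rank([B|b]) = 4.
Since the ranks differ, the system is inconsistent.

no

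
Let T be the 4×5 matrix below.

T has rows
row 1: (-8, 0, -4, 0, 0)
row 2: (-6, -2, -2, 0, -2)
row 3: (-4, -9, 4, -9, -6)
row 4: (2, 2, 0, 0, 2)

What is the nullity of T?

2

Row reduce to echelon form.
R2 ← R2 − (3/4)·R1: [0, -2, 1, 0, -2]
R3 ← R3 − (1/2)·R1: [0, -9, 6, -9, -6]
R4 ← R4 + (1/4)·R1: [0, 2, -1, 0, 2]
R3 ← R3 − (9/2)·R2: [0, 0, 3/2, -9, 3]
R4 ← R4 + R2: [0, 0, 0, 0, 0]
3 nonzero rows, so rank(T) = 3.
T has 5 columns; by rank–nullity, nullity = 5 − 3 = 2.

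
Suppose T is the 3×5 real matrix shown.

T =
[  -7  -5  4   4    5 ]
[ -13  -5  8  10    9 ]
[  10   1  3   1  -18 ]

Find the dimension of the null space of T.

2

Row reduce to echelon form.
R2 ← R2 − (13/7)·R1: [0, 30/7, 4/7, 18/7, -2/7]
R3 ← R3 + (10/7)·R1: [0, -43/7, 61/7, 47/7, -76/7]
R3 ← R3 + (43/30)·R2: [0, 0, 143/15, 52/5, -169/15]
3 nonzero rows, so rank(T) = 3.
T has 5 columns; by rank–nullity, nullity = 5 − 3 = 2.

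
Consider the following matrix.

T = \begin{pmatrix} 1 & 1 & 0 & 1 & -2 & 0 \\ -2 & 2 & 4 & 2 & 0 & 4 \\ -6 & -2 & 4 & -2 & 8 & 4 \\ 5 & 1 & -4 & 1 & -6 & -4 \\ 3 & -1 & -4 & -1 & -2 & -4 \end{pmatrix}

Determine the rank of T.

2

Row reduce to echelon form.
R2 ← R2 + (2)·R1: [0, 4, 4, 4, -4, 4]
R3 ← R3 + (6)·R1: [0, 4, 4, 4, -4, 4]
R4 ← R4 − (5)·R1: [0, -4, -4, -4, 4, -4]
R5 ← R5 − (3)·R1: [0, -4, -4, -4, 4, -4]
R3 ← R3 − R2: [0, 0, 0, 0, 0, 0]
R4 ← R4 + R2: [0, 0, 0, 0, 0, 0]
R5 ← R5 + R2: [0, 0, 0, 0, 0, 0]
Echelon form has 2 nonzero rows, so rank(T) = 2.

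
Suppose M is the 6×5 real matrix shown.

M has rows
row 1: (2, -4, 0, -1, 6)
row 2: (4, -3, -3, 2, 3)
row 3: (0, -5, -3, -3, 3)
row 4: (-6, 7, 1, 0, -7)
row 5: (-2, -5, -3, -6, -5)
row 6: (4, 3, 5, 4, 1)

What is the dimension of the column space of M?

Row reduce to echelon form.
R2 ← R2 − (2)·R1: [0, 5, -3, 4, -9]
R4 ← R4 + (3)·R1: [0, -5, 1, -3, 11]
R5 ← R5 + R1: [0, -9, -3, -7, 1]
R6 ← R6 − (2)·R1: [0, 11, 5, 6, -11]
R3 ← R3 + R2: [0, 0, -6, 1, -6]
R4 ← R4 + R2: [0, 0, -2, 1, 2]
R5 ← R5 + (9/5)·R2: [0, 0, -42/5, 1/5, -76/5]
R6 ← R6 − (11/5)·R2: [0, 0, 58/5, -14/5, 44/5]
R4 ← R4 − (1/3)·R3: [0, 0, 0, 2/3, 4]
R5 ← R5 − (7/5)·R3: [0, 0, 0, -6/5, -34/5]
R6 ← R6 + (29/15)·R3: [0, 0, 0, -13/15, -14/5]
R5 ← R5 + (9/5)·R4: [0, 0, 0, 0, 2/5]
R6 ← R6 + (13/10)·R4: [0, 0, 0, 0, 12/5]
R6 ← R6 − (6)·R5: [0, 0, 0, 0, 0]
Echelon form has 5 nonzero rows, so rank(M) = 5.
The column space has dimension equal to the rank: 5.

5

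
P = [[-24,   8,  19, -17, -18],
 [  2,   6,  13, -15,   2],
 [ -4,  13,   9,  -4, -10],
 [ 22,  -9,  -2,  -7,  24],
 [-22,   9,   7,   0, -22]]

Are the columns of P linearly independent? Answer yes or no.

no

Row reduce P to echelon form.
R2 ← R2 + (1/12)·R1: [0, 20/3, 175/12, -197/12, 1/2]
R3 ← R3 − (1/6)·R1: [0, 35/3, 35/6, -7/6, -7]
R4 ← R4 + (11/12)·R1: [0, -5/3, 185/12, -271/12, 15/2]
R5 ← R5 − (11/12)·R1: [0, 5/3, -125/12, 187/12, -11/2]
R3 ← R3 − (7/4)·R2: [0, 0, -315/16, 441/16, -63/8]
R4 ← R4 + (1/4)·R2: [0, 0, 305/16, -427/16, 61/8]
R5 ← R5 − (1/4)·R2: [0, 0, -225/16, 315/16, -45/8]
R4 ← R4 + (61/63)·R3: [0, 0, 0, 0, 0]
R5 ← R5 − (5/7)·R3: [0, 0, 0, 0, 0]
3 pivots among 5 columns.
Only 3 < 5 pivot columns, so the columns are linearly dependent.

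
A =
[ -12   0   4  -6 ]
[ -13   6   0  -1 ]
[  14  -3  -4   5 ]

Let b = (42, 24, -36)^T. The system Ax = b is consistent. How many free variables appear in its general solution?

Row reduce the augmented matrix [A | b].
R2 ← R2 − (13/12)·R1: [0, 6, -13/3, 11/2, -43/2]
R3 ← R3 + (7/6)·R1: [0, -3, 2/3, -2, 13]
R3 ← R3 + (1/2)·R2: [0, 0, -3/2, 3/4, 9/4]
The echelon form has 3 nonzero rows, and every pivot lies in the first 4 columns, so rank(A) = rank([A|b]) = 3.
The system is consistent.
Free variables = (unknowns) − (rank) = 4 − 3 = 1.

1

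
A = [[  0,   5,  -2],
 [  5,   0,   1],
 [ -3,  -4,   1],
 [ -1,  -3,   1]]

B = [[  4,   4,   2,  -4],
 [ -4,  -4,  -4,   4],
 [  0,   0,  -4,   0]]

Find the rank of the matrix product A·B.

First compute AB:
[[-20, -20, -12,  20],
 [ 20,  20,   6, -20],
 [  4,   4,   6,  -4],
 [  8,   8,   6,  -8]]
Now row reduce the product.
R2 ← R2 + R1: [0, 0, -6, 0]
R3 ← R3 + (1/5)·R1: [0, 0, 18/5, 0]
R4 ← R4 + (2/5)·R1: [0, 0, 6/5, 0]
R3 ← R3 + (3/5)·R2: [0, 0, 0, 0]
R4 ← R4 + (1/5)·R2: [0, 0, 0, 0]
2 nonzero rows, so rank(AB) = 2.

2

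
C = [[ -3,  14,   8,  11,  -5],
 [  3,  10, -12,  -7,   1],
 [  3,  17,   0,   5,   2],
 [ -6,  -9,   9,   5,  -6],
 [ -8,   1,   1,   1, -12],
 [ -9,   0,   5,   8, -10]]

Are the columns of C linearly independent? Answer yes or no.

Row reduce C to echelon form.
R2 ← R2 + R1: [0, 24, -4, 4, -4]
R3 ← R3 + R1: [0, 31, 8, 16, -3]
R4 ← R4 − (2)·R1: [0, -37, -7, -17, 4]
R5 ← R5 − (8/3)·R1: [0, -109/3, -61/3, -85/3, 4/3]
R6 ← R6 − (3)·R1: [0, -42, -19, -25, 5]
R3 ← R3 − (31/24)·R2: [0, 0, 79/6, 65/6, 13/6]
R4 ← R4 + (37/24)·R2: [0, 0, -79/6, -65/6, -13/6]
R5 ← R5 + (109/72)·R2: [0, 0, -475/18, -401/18, -85/18]
R6 ← R6 + (7/4)·R2: [0, 0, -26, -18, -2]
R4 ← R4 + R3: [0, 0, 0, 0, 0]
R5 ← R5 + (475/237)·R3: [0, 0, 0, -134/237, -30/79]
R6 ← R6 + (156/79)·R3: [0, 0, 0, 268/79, 180/79]
Swap R4 ↔ R5
R6 ← R6 + (6)·R4: [0, 0, 0, 0, 0]
4 pivots among 5 columns.
Only 4 < 5 pivot columns, so the columns are linearly dependent.

no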